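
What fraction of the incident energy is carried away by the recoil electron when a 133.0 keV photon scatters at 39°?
0.0548 (or 5.48%)

Calculate initial and final photon energies:

Initial: E₀ = 133.0 keV → λ₀ = 9.3221 pm
Compton shift: Δλ = 0.5407 pm
Final wavelength: λ' = 9.8628 pm
Final energy: E' = 125.7085 keV

Fractional energy loss:
(E₀ - E')/E₀ = (133.0000 - 125.7085)/133.0000
= 7.2915/133.0000
= 0.0548
= 5.48%

(Intermediate values are shown rounded; full precision is carried through to the final answer.)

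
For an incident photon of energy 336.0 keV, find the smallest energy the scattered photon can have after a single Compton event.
145.1359 keV (at θ = 180°)

The scattered photon has minimum energy when its wavelength is maximum, i.e., when the Compton shift Δλ = λ_C(1 − cos θ) is maximum. This occurs at θ = 180° (backscattering), giving Δλ_max = 2λ_C = 4.8526 pm.

Initial wavelength: λ₀ = hc/E₀ = 3.6900 pm
Maximum final wavelength: λ'_max = λ₀ + 2λ_C = 3.6900 + 4.8526 = 8.5426 pm
Minimum final energy: E'_min = hc/λ'_max = 145.1359 keV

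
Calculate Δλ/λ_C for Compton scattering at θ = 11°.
0.0184 λ_C

The Compton shift formula is:
Δλ = λ_C(1 - cos θ)

Dividing both sides by λ_C:
Δλ/λ_C = 1 - cos θ

For θ = 11°:
Δλ/λ_C = 1 - cos(11°)
Δλ/λ_C = 1 - 0.9816
Δλ/λ_C = 0.0184

This means the shift is 0.0184 × λ_C = 0.0446 pm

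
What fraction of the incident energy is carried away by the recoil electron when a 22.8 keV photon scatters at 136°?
0.0712 (or 7.12%)

Calculate initial and final photon energies:

Initial: E₀ = 22.8 keV → λ₀ = 54.3790 pm
Compton shift: Δλ = 4.1717 pm
Final wavelength: λ' = 58.5507 pm
Final energy: E' = 21.1755 keV

Fractional energy loss:
(E₀ - E')/E₀ = (22.8000 - 21.1755)/22.8000
= 1.6245/22.8000
= 0.0712
= 7.12%

(Intermediate values are shown rounded; full precision is carried through to the final answer.)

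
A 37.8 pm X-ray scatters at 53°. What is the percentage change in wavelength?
2.5559%

Calculate the Compton shift:
Δλ = λ_C(1 - cos(53°))
Δλ = 2.4263 × (1 - cos(53°))
Δλ = 2.4263 × 0.3982
Δλ = 0.9661 pm

Percentage change:
(Δλ/λ₀) × 100 = (0.9661/37.8) × 100
= 2.5559%

(Intermediate values are shown rounded; full precision is carried through to the final answer.)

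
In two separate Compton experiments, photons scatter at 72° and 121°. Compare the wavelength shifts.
121° produces the larger shift by a factor of 2.193

Calculate both shifts using Δλ = λ_C(1 - cos θ):

For θ₁ = 72°:
Δλ₁ = 2.4263 × (1 - cos(72°))
Δλ₁ = 2.4263 × 0.6910
Δλ₁ = 1.6765 pm

For θ₂ = 121°:
Δλ₂ = 2.4263 × (1 - cos(121°))
Δλ₂ = 2.4263 × 1.5150
Δλ₂ = 3.6760 pm

The 121° angle produces the larger shift.
Ratio: 3.6760/1.6765 = 2.193

(Intermediate values are shown rounded; full precision is carried through to the final answer.)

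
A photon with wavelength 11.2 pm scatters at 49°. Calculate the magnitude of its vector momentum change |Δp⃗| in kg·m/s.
4.7513e-23 kg·m/s

Photon momentum magnitude is p = h/λ.

Initial momentum:
p₀ = h/λ = 6.6261e-34/1.1200e-11 = 5.9161e-23 kg·m/s

After scattering:
λ' = λ + Δλ = 11.2 + 0.8345 = 12.0345 pm
p' = h/λ' = 6.6261e-34/1.2035e-11 = 5.5059e-23 kg·m/s

Momentum is a vector; the scattered photon's direction makes angle θ = 49° with the incident direction. The magnitude of the vector change Δp⃗ = p⃗₀ − p⃗' is found from the law of cosines:
|Δp⃗|² = p₀² + p'² − 2p₀p'cos θ
|Δp⃗|² = (5.9161e-23)² + (5.5059e-23)² − 2·5.9161e-23·5.5059e-23·cos(49°)
|Δp⃗| = 4.7513e-23 kg·m/s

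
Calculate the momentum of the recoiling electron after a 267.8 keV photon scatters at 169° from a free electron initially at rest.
2.1246e-22 kg·m/s

The electron is initially at rest, so by conservation of momentum:
p⃗_e = p⃗₀ − p⃗'  (incident photon momentum minus scattered photon momentum)

Photon momentum magnitudes (p = h/λ = E/c):
λ₀ = hc/E₀ = 4.6297 pm → p₀ = h/λ₀ = 1.4312e-22 kg·m/s
Δλ = λ_C(1 − cos 169°) = 4.8080 pm
λ' = 9.4378 pm → p' = h/λ' = 7.0208e-23 kg·m/s

The scattered photon makes angle θ = 169° with the incident direction, so by the law of cosines:
|p⃗_e|² = p₀² + p'² − 2p₀p'cos θ
|p⃗_e|² = (1.4312e-22)² + (7.0208e-23)² − 2·1.4312e-22·7.0208e-23·cos(169°)
|p⃗_e| = 2.1246e-22 kg·m/s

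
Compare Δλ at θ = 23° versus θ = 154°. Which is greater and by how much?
154° produces the larger shift by a factor of 23.886

Calculate both shifts using Δλ = λ_C(1 - cos θ):

For θ₁ = 23°:
Δλ₁ = 2.4263 × (1 - cos(23°))
Δλ₁ = 2.4263 × 0.0795
Δλ₁ = 0.1929 pm

For θ₂ = 154°:
Δλ₂ = 2.4263 × (1 - cos(154°))
Δλ₂ = 2.4263 × 1.8988
Δλ₂ = 4.6071 pm

The 154° angle produces the larger shift.
Ratio: 4.6071/0.1929 = 23.886

(Intermediate values are shown rounded; full precision is carried through to the final answer.)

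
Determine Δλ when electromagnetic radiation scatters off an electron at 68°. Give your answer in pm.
1.5174 pm

Using the Compton scattering formula:
Δλ = λ_C(1 - cos θ)

where λ_C = h/(m_e·c) ≈ 2.4263 pm is the Compton wavelength of an electron.

For θ = 68°:
cos(68°) = 0.3746
1 - cos(68°) = 0.6254

Δλ = 2.4263 × 0.6254
Δλ = 1.5174 pm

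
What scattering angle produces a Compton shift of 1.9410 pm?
78.46°

From the Compton formula Δλ = λ_C(1 - cos θ), we can solve for θ:

cos θ = 1 - Δλ/λ_C

Given:
- Δλ = 1.9410 pm
- λ_C = h/(m_e·c) ≈ 2.42631024 pm

cos θ = 1 - 1.9410/2.42631024
cos θ = 1 - 0.799980
cos θ = 0.200020

θ = arccos(0.200020)
θ = 78.46°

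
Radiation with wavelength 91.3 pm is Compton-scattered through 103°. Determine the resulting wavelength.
94.2721 pm

Using the Compton scattering formula:
λ' = λ + Δλ = λ + λ_C(1 - cos θ)

Given:
- Initial wavelength λ = 91.3 pm
- Scattering angle θ = 103°
- Compton wavelength λ_C ≈ 2.4263 pm

Calculate the shift:
Δλ = 2.4263 × (1 - cos(103°))
Δλ = 2.4263 × 1.2250
Δλ = 2.9721 pm

Final wavelength:
λ' = 91.3 + 2.9721 = 94.2721 pm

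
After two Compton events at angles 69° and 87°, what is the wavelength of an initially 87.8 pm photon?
91.6561 pm

Apply Compton shift twice:

First scattering at θ₁ = 69°:
Δλ₁ = λ_C(1 - cos(69°))
Δλ₁ = 2.4263 × 0.6416
Δλ₁ = 1.5568 pm

After first scattering:
λ₁ = 87.8 + 1.5568 = 89.3568 pm

Second scattering at θ₂ = 87°:
Δλ₂ = λ_C(1 - cos(87°))
Δλ₂ = 2.4263 × 0.9477
Δλ₂ = 2.2993 pm

Final wavelength:
λ₂ = 89.3568 + 2.2993 = 91.6561 pm

Total shift: Δλ_total = 1.5568 + 2.2993 = 3.8561 pm

(Intermediate values are shown rounded; full precision is carried through to the final answer.)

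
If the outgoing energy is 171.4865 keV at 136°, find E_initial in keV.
405.4001 keV

Convert final energy to wavelength (hc ≈ 1239.842 keV·pm):
λ' = hc/E' = 1239.842 / 171.4865 = 7.2300 pm

Calculate the Compton shift:
Δλ = λ_C(1 - cos(136°))
Δλ = 2.4263 × (1 - cos(136°))
Δλ = 4.1717 pm

Initial wavelength:
λ = λ' - Δλ = 7.2300 - 4.1717 = 3.0583 pm

Initial energy:
E = hc/λ = 1239.842 / 3.0583 = 405.4001 keV

(Intermediate values are shown rounded; full precision is carried through to the final answer.)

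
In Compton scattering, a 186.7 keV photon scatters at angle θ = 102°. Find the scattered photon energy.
129.5335 keV

First convert energy to wavelength:
λ = hc/E, with hc ≈ 1239.842 keV·pm (i.e. 1239.842 eV·nm)

For E = 186.7 keV = 186700 eV:
λ = 1239.842 keV·pm / 186.7 keV
λ = 6.6408 pm

Calculate the Compton shift:
Δλ = λ_C(1 - cos(102°)) = 2.4263 × 1.2079
Δλ = 2.9308 pm

Final wavelength:
λ' = 6.6408 + 2.9308 = 9.5716 pm

Final energy:
E' = hc/λ' = 1239.842 / 9.5716 = 129.5335 keV

(Intermediate values are shown rounded; full precision is carried through to the final answer.)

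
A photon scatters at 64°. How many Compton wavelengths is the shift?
0.5616 λ_C

The Compton shift formula is:
Δλ = λ_C(1 - cos θ)

Dividing both sides by λ_C:
Δλ/λ_C = 1 - cos θ

For θ = 64°:
Δλ/λ_C = 1 - cos(64°)
Δλ/λ_C = 1 - 0.4384
Δλ/λ_C = 0.5616

This means the shift is 0.5616 × λ_C = 1.3627 pm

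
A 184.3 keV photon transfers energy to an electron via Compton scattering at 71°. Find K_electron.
36.0589 keV

By energy conservation: K_e = E_initial - E_final

First find the scattered photon energy:
Initial wavelength: λ = hc/E = 6.7273 pm
Compton shift: Δλ = λ_C(1 - cos(71°)) = 1.6364 pm
Final wavelength: λ' = 6.7273 + 1.6364 = 8.3637 pm
Final photon energy: E' = hc/λ' = 148.2411 keV

Electron kinetic energy:
K_e = E - E' = 184.3000 - 148.2411 = 36.0589 keV

(Intermediate values are shown rounded; full precision is carried through to the final answer.)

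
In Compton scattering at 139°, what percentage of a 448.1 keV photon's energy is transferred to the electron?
0.6061 (or 60.61%)

Calculate initial and final photon energies:

Initial: E₀ = 448.1 keV → λ₀ = 2.7669 pm
Compton shift: Δλ = 4.2575 pm
Final wavelength: λ' = 7.0244 pm
Final energy: E' = 176.5061 keV

Fractional energy loss:
(E₀ - E')/E₀ = (448.1000 - 176.5061)/448.1000
= 271.5939/448.1000
= 0.6061
= 60.61%

(Intermediate values are shown rounded; full precision is carried through to the final answer.)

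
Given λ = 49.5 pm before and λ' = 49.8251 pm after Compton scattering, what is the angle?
30.00°

First find the wavelength shift:
Δλ = λ' - λ = 49.8251 - 49.5 = 0.3251 pm

Using Δλ = λ_C(1 - cos θ), with λ_C = h/(m_e·c) ≈ 2.42631024 pm:
cos θ = 1 - Δλ/λ_C
cos θ = 1 - 0.3251/2.42631024
cos θ = 0.866011

θ = arccos(0.866011)
θ = 30.00°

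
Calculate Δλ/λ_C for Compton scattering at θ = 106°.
1.2756 λ_C

The Compton shift formula is:
Δλ = λ_C(1 - cos θ)

Dividing both sides by λ_C:
Δλ/λ_C = 1 - cos θ

For θ = 106°:
Δλ/λ_C = 1 - cos(106°)
Δλ/λ_C = 1 - -0.2756
Δλ/λ_C = 1.2756

This means the shift is 1.2756 × λ_C = 3.0951 pm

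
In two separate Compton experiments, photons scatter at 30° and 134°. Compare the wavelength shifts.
134° produces the larger shift by a factor of 12.649

Calculate both shifts using Δλ = λ_C(1 - cos θ):

For θ₁ = 30°:
Δλ₁ = 2.4263 × (1 - cos(30°))
Δλ₁ = 2.4263 × 0.1340
Δλ₁ = 0.3251 pm

For θ₂ = 134°:
Δλ₂ = 2.4263 × (1 - cos(134°))
Δλ₂ = 2.4263 × 1.6947
Δλ₂ = 4.1118 pm

The 134° angle produces the larger shift.
Ratio: 4.1118/0.3251 = 12.649

(Intermediate values are shown rounded; full precision is carried through to the final answer.)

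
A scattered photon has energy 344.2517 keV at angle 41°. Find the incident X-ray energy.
412.4001 keV

Convert final energy to wavelength (hc ≈ 1239.842 keV·pm):
λ' = hc/E' = 1239.842 / 344.2517 = 3.6016 pm

Calculate the Compton shift:
Δλ = λ_C(1 - cos(41°))
Δλ = 2.4263 × (1 - cos(41°))
Δλ = 0.5952 pm

Initial wavelength:
λ = λ' - Δλ = 3.6016 - 0.5952 = 3.0064 pm

Initial energy:
E = hc/λ = 1239.842 / 3.0064 = 412.4001 keV

(Intermediate values are shown rounded; full precision is carried through to the final answer.)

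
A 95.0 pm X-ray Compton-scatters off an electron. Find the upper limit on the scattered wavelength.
99.8526 pm (at θ = 180°)

The Compton shift is Δλ = λ_C(1 − cos θ).

Since cos θ ranges from −1 to 1, the factor (1 − cos θ) ranges from 0 to 2; the maximum shift occurs at θ = 180° (backscattering):
Δλ_max = 2λ_C = 2 × 2.4263 pm = 4.8526 pm

Maximum scattered wavelength:
λ'_max = λ₀ + Δλ_max = 95.0 + 4.8526 = 99.8526 pm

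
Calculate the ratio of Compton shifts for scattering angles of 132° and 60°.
132° produces the larger shift by a factor of 3.338

Calculate both shifts using Δλ = λ_C(1 - cos θ):

For θ₁ = 60°:
Δλ₁ = 2.4263 × (1 - cos(60°))
Δλ₁ = 2.4263 × 0.5000
Δλ₁ = 1.2132 pm

For θ₂ = 132°:
Δλ₂ = 2.4263 × (1 - cos(132°))
Δλ₂ = 2.4263 × 1.6691
Δλ₂ = 4.0498 pm

The 132° angle produces the larger shift.
Ratio: 4.0498/1.2132 = 3.338

(Intermediate values are shown rounded; full precision is carried through to the final answer.)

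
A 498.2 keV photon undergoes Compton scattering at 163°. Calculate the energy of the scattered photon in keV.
171.3614 keV

First convert energy to wavelength:
λ = hc/E, with hc ≈ 1239.842 keV·pm (i.e. 1239.842 eV·nm)

For E = 498.2 keV = 498200 eV:
λ = 1239.842 keV·pm / 498.2 keV
λ = 2.4886 pm

Calculate the Compton shift:
Δλ = λ_C(1 - cos(163°)) = 2.4263 × 1.9563
Δλ = 4.7466 pm

Final wavelength:
λ' = 2.4886 + 4.7466 = 7.2352 pm

Final energy:
E' = hc/λ' = 1239.842 / 7.2352 = 171.3614 keV

(Intermediate values are shown rounded; full precision is carried through to the final answer.)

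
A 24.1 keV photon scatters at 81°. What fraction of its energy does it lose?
0.0383 (or 3.83%)

Calculate initial and final photon energies:

Initial: E₀ = 24.1 keV → λ₀ = 51.4457 pm
Compton shift: Δλ = 2.0468 pm
Final wavelength: λ' = 53.4925 pm
Final energy: E' = 23.1779 keV

Fractional energy loss:
(E₀ - E')/E₀ = (24.1000 - 23.1779)/24.1000
= 0.9221/24.1000
= 0.0383
= 3.83%

(Intermediate values are shown rounded; full precision is carried through to the final answer.)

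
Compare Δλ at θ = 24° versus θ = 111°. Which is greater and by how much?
111° produces the larger shift by a factor of 15.712

Calculate both shifts using Δλ = λ_C(1 - cos θ):

For θ₁ = 24°:
Δλ₁ = 2.4263 × (1 - cos(24°))
Δλ₁ = 2.4263 × 0.0865
Δλ₁ = 0.2098 pm

For θ₂ = 111°:
Δλ₂ = 2.4263 × (1 - cos(111°))
Δλ₂ = 2.4263 × 1.3584
Δλ₂ = 3.2958 pm

The 111° angle produces the larger shift.
Ratio: 3.2958/0.2098 = 15.712

(Intermediate values are shown rounded; full precision is carried through to the final answer.)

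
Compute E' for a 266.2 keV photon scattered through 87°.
178.2180 keV

First convert energy to wavelength:
λ = hc/E, with hc ≈ 1239.842 keV·pm (i.e. 1239.842 eV·nm)

For E = 266.2 keV = 266200 eV:
λ = 1239.842 keV·pm / 266.2 keV
λ = 4.6576 pm

Calculate the Compton shift:
Δλ = λ_C(1 - cos(87°)) = 2.4263 × 0.9477
Δλ = 2.2993 pm

Final wavelength:
λ' = 4.6576 + 2.2993 = 6.9569 pm

Final energy:
E' = hc/λ' = 1239.842 / 6.9569 = 178.2180 keV

(Intermediate values are shown rounded; full precision is carried through to the final answer.)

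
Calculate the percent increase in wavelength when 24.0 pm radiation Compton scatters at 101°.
12.0386%

Calculate the Compton shift:
Δλ = λ_C(1 - cos(101°))
Δλ = 2.4263 × (1 - cos(101°))
Δλ = 2.4263 × 1.1908
Δλ = 2.8893 pm

Percentage change:
(Δλ/λ₀) × 100 = (2.8893/24.0) × 100
= 12.0386%

(Intermediate values are shown rounded; full precision is carried through to the final answer.)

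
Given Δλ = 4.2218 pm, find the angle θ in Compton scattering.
137.73°

From the Compton formula Δλ = λ_C(1 - cos θ), we can solve for θ:

cos θ = 1 - Δλ/λ_C

Given:
- Δλ = 4.2218 pm
- λ_C = h/(m_e·c) ≈ 2.42631024 pm

cos θ = 1 - 4.2218/2.42631024
cos θ = 1 - 1.740008
cos θ = -0.740008

θ = arccos(-0.740008)
θ = 137.73°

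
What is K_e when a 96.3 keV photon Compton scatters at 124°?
21.8702 keV

By energy conservation: K_e = E_initial - E_final

First find the scattered photon energy:
Initial wavelength: λ = hc/E = 12.8748 pm
Compton shift: Δλ = λ_C(1 - cos(124°)) = 3.7831 pm
Final wavelength: λ' = 12.8748 + 3.7831 = 16.6579 pm
Final photon energy: E' = hc/λ' = 74.4298 keV

Electron kinetic energy:
K_e = E - E' = 96.3000 - 74.4298 = 21.8702 keV

(Intermediate values are shown rounded; full precision is carried through to the final answer.)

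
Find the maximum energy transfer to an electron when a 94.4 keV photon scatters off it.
25.4683 keV

Maximum energy transfer occurs at θ = 180° (backscattering).

Initial photon: E₀ = 94.4 keV → λ₀ = 13.1339 pm

Maximum Compton shift (at 180°):
Δλ_max = 2λ_C = 2 × 2.4263 = 4.8526 pm

Final wavelength:
λ' = 13.1339 + 4.8526 = 17.9865 pm

Minimum photon energy (maximum energy to electron):
E'_min = hc/λ' = 68.9317 keV

Maximum electron kinetic energy:
K_max = E₀ - E'_min = 94.4000 - 68.9317 = 25.4683 keV

(Intermediate values are shown rounded; full precision is carried through to the final answer.)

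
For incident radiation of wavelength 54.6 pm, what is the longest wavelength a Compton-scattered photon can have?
59.4526 pm (at θ = 180°)

The Compton shift is Δλ = λ_C(1 − cos θ).

Since cos θ ranges from −1 to 1, the factor (1 − cos θ) ranges from 0 to 2; the maximum shift occurs at θ = 180° (backscattering):
Δλ_max = 2λ_C = 2 × 2.4263 pm = 4.8526 pm

Maximum scattered wavelength:
λ'_max = λ₀ + Δλ_max = 54.6 + 4.8526 = 59.4526 pm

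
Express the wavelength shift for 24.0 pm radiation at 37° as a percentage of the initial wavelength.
2.0357%

Calculate the Compton shift:
Δλ = λ_C(1 - cos(37°))
Δλ = 2.4263 × (1 - cos(37°))
Δλ = 2.4263 × 0.2014
Δλ = 0.4886 pm

Percentage change:
(Δλ/λ₀) × 100 = (0.4886/24.0) × 100
= 2.0357%

(Intermediate values are shown rounded; full precision is carried through to the final answer.)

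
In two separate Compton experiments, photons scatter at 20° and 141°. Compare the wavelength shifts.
141° produces the larger shift by a factor of 29.468

Calculate both shifts using Δλ = λ_C(1 - cos θ):

For θ₁ = 20°:
Δλ₁ = 2.4263 × (1 - cos(20°))
Δλ₁ = 2.4263 × 0.0603
Δλ₁ = 0.1463 pm

For θ₂ = 141°:
Δλ₂ = 2.4263 × (1 - cos(141°))
Δλ₂ = 2.4263 × 1.7771
Δλ₂ = 4.3119 pm

The 141° angle produces the larger shift.
Ratio: 4.3119/0.1463 = 29.468

(Intermediate values are shown rounded; full precision is carried through to the final answer.)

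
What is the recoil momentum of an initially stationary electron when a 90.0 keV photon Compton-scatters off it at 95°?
6.5434e-23 kg·m/s

The electron is initially at rest, so by conservation of momentum:
p⃗_e = p⃗₀ − p⃗'  (incident photon momentum minus scattered photon momentum)

Photon momentum magnitudes (p = h/λ = E/c):
λ₀ = hc/E₀ = 13.7760 pm → p₀ = h/λ₀ = 4.8099e-23 kg·m/s
Δλ = λ_C(1 − cos 95°) = 2.6378 pm
λ' = 16.4138 pm → p' = h/λ' = 4.0369e-23 kg·m/s

The scattered photon makes angle θ = 95° with the incident direction, so by the law of cosines:
|p⃗_e|² = p₀² + p'² − 2p₀p'cos θ
|p⃗_e|² = (4.8099e-23)² + (4.0369e-23)² − 2·4.8099e-23·4.0369e-23·cos(95°)
|p⃗_e| = 6.5434e-23 kg·m/s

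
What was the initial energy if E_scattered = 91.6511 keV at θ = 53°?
98.7000 keV

Convert final energy to wavelength (hc ≈ 1239.842 keV·pm):
λ' = hc/E' = 1239.842 / 91.6511 = 13.5278 pm

Calculate the Compton shift:
Δλ = λ_C(1 - cos(53°))
Δλ = 2.4263 × (1 - cos(53°))
Δλ = 0.9661 pm

Initial wavelength:
λ = λ' - Δλ = 13.5278 - 0.9661 = 12.5617 pm

Initial energy:
E = hc/λ = 1239.842 / 12.5617 = 98.7000 keV

(Intermediate values are shown rounded; full precision is carried through to the final answer.)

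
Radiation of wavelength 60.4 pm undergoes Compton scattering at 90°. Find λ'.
62.8263 pm

Using the Compton formula: λ' = λ + λ_C(1 − cos θ)

For θ = 90°, cos θ = 0 (exact) = 0.0000, so:
1 − cos 90° = 1 − (0) = 1.0000

Δλ = λ_C × 1.0000 = 2.4263 × 1.0000 = 2.4263 pm

λ' = 60.4 + 2.4263 = 62.8263 pm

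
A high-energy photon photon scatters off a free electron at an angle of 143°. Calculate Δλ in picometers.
4.3640 pm

Using the Compton scattering formula:
Δλ = λ_C(1 - cos θ)

where λ_C = h/(m_e·c) ≈ 2.4263 pm is the Compton wavelength of an electron.

For θ = 143°:
cos(143°) = -0.7986
1 - cos(143°) = 1.7986

Δλ = 2.4263 × 1.7986
Δλ = 4.3640 pm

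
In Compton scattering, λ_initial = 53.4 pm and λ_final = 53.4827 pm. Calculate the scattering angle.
15.00°

First find the wavelength shift:
Δλ = λ' - λ = 53.4827 - 53.4 = 0.0827 pm

Using Δλ = λ_C(1 - cos θ), with λ_C = h/(m_e·c) ≈ 2.42631024 pm:
cos θ = 1 - Δλ/λ_C
cos θ = 1 - 0.0827/2.42631024
cos θ = 0.965915

θ = arccos(0.965915)
θ = 15.00°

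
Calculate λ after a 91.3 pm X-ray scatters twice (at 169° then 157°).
100.7678 pm

Apply Compton shift twice:

First scattering at θ₁ = 169°:
Δλ₁ = λ_C(1 - cos(169°))
Δλ₁ = 2.4263 × 1.9816
Δλ₁ = 4.8080 pm

After first scattering:
λ₁ = 91.3 + 4.8080 = 96.1080 pm

Second scattering at θ₂ = 157°:
Δλ₂ = λ_C(1 - cos(157°))
Δλ₂ = 2.4263 × 1.9205
Δλ₂ = 4.6597 pm

Final wavelength:
λ₂ = 96.1080 + 4.6597 = 100.7678 pm

Total shift: Δλ_total = 4.8080 + 4.6597 = 9.4678 pm

(Intermediate values are shown rounded; full precision is carried through to the final answer.)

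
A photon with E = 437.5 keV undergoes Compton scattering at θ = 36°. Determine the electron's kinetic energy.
61.4836 keV

By energy conservation: K_e = E_initial - E_final

First find the scattered photon energy:
Initial wavelength: λ = hc/E = 2.8339 pm
Compton shift: Δλ = λ_C(1 - cos(36°)) = 0.4634 pm
Final wavelength: λ' = 2.8339 + 0.4634 = 3.2973 pm
Final photon energy: E' = hc/λ' = 376.0164 keV

Electron kinetic energy:
K_e = E - E' = 437.5000 - 376.0164 = 61.4836 keV

(Intermediate values are shown rounded; full precision is carried through to the final answer.)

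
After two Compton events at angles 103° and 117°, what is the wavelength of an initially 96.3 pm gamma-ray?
102.7999 pm

Apply Compton shift twice:

First scattering at θ₁ = 103°:
Δλ₁ = λ_C(1 - cos(103°))
Δλ₁ = 2.4263 × 1.2250
Δλ₁ = 2.9721 pm

After first scattering:
λ₁ = 96.3 + 2.9721 = 99.2721 pm

Second scattering at θ₂ = 117°:
Δλ₂ = λ_C(1 - cos(117°))
Δλ₂ = 2.4263 × 1.4540
Δλ₂ = 3.5278 pm

Final wavelength:
λ₂ = 99.2721 + 3.5278 = 102.7999 pm

Total shift: Δλ_total = 2.9721 + 3.5278 = 6.4999 pm

(Intermediate values are shown rounded; full precision is carried through to the final answer.)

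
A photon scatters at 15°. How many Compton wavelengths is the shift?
0.0341 λ_C

The Compton shift formula is:
Δλ = λ_C(1 - cos θ)

Dividing both sides by λ_C:
Δλ/λ_C = 1 - cos θ

For θ = 15°:
Δλ/λ_C = 1 - cos(15°)
Δλ/λ_C = 1 - 0.9659
Δλ/λ_C = 0.0341

This means the shift is 0.0341 × λ_C = 0.0827 pm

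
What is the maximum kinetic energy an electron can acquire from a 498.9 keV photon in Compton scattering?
329.9329 keV

Maximum energy transfer occurs at θ = 180° (backscattering).

Initial photon: E₀ = 498.9 keV → λ₀ = 2.4852 pm

Maximum Compton shift (at 180°):
Δλ_max = 2λ_C = 2 × 2.4263 = 4.8526 pm

Final wavelength:
λ' = 2.4852 + 4.8526 = 7.3378 pm

Minimum photon energy (maximum energy to electron):
E'_min = hc/λ' = 168.9671 keV

Maximum electron kinetic energy:
K_max = E₀ - E'_min = 498.9000 - 168.9671 = 329.9329 keV

(Intermediate values are shown rounded; full precision is carried through to the final answer.)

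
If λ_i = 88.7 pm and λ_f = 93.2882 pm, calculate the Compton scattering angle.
153.00°

First find the wavelength shift:
Δλ = λ' - λ = 93.2882 - 88.7 = 4.5882 pm

Using Δλ = λ_C(1 - cos θ), with λ_C = h/(m_e·c) ≈ 2.42631024 pm:
cos θ = 1 - Δλ/λ_C
cos θ = 1 - 4.5882/2.42631024
cos θ = -0.891020

θ = arccos(-0.891020)
θ = 153.00°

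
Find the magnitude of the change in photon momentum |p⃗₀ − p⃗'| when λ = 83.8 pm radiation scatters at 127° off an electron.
1.3840e-23 kg·m/s

Photon momentum magnitude is p = h/λ.

Initial momentum:
p₀ = h/λ = 6.6261e-34/8.3800e-11 = 7.9070e-24 kg·m/s

After scattering:
λ' = λ + Δλ = 83.8 + 3.8865 = 87.6865 pm
p' = h/λ' = 6.6261e-34/8.7687e-11 = 7.5565e-24 kg·m/s

Momentum is a vector; the scattered photon's direction makes angle θ = 127° with the incident direction. The magnitude of the vector change Δp⃗ = p⃗₀ − p⃗' is found from the law of cosines:
|Δp⃗|² = p₀² + p'² − 2p₀p'cos θ
|Δp⃗|² = (7.9070e-24)² + (7.5565e-24)² − 2·7.9070e-24·7.5565e-24·cos(127°)
|Δp⃗| = 1.3840e-23 kg·m/s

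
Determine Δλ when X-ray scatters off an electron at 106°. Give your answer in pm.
3.0951 pm

Using the Compton scattering formula:
Δλ = λ_C(1 - cos θ)

where λ_C = h/(m_e·c) ≈ 2.4263 pm is the Compton wavelength of an electron.

For θ = 106°:
cos(106°) = -0.2756
1 - cos(106°) = 1.2756

Δλ = 2.4263 × 1.2756
Δλ = 3.0951 pm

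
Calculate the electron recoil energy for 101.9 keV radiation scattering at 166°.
28.7434 keV

By energy conservation: K_e = E_initial - E_final

First find the scattered photon energy:
Initial wavelength: λ = hc/E = 12.1672 pm
Compton shift: Δλ = λ_C(1 - cos(166°)) = 4.7805 pm
Final wavelength: λ' = 12.1672 + 4.7805 = 16.9478 pm
Final photon energy: E' = hc/λ' = 73.1566 keV

Electron kinetic energy:
K_e = E - E' = 101.9000 - 73.1566 = 28.7434 keV

(Intermediate values are shown rounded; full precision is carried through to the final answer.)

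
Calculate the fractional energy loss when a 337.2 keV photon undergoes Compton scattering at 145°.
0.5455 (or 54.55%)

Calculate initial and final photon energies:

Initial: E₀ = 337.2 keV → λ₀ = 3.6769 pm
Compton shift: Δλ = 4.4138 pm
Final wavelength: λ' = 8.0907 pm
Final energy: E' = 153.2428 keV

Fractional energy loss:
(E₀ - E')/E₀ = (337.2000 - 153.2428)/337.2000
= 183.9572/337.2000
= 0.5455
= 54.55%

(Intermediate values are shown rounded; full precision is carried through to the final answer.)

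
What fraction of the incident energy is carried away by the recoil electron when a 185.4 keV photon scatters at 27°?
0.0380 (or 3.80%)

Calculate initial and final photon energies:

Initial: E₀ = 185.4 keV → λ₀ = 6.6874 pm
Compton shift: Δλ = 0.2645 pm
Final wavelength: λ' = 6.9518 pm
Final energy: E' = 178.3473 keV

Fractional energy loss:
(E₀ - E')/E₀ = (185.4000 - 178.3473)/185.4000
= 7.0527/185.4000
= 0.0380
= 3.80%

(Intermediate values are shown rounded; full precision is carried through to the final answer.)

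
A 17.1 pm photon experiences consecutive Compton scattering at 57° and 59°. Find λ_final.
19.3815 pm

Apply Compton shift twice:

First scattering at θ₁ = 57°:
Δλ₁ = λ_C(1 - cos(57°))
Δλ₁ = 2.4263 × 0.4554
Δλ₁ = 1.1048 pm

After first scattering:
λ₁ = 17.1 + 1.1048 = 18.2048 pm

Second scattering at θ₂ = 59°:
Δλ₂ = λ_C(1 - cos(59°))
Δλ₂ = 2.4263 × 0.4850
Δλ₂ = 1.1767 pm

Final wavelength:
λ₂ = 18.2048 + 1.1767 = 19.3815 pm

Total shift: Δλ_total = 1.1048 + 1.1767 = 2.2815 pm

(Intermediate values are shown rounded; full precision is carried through to the final answer.)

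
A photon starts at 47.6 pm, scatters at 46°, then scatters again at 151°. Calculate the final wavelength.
52.8893 pm

Apply Compton shift twice:

First scattering at θ₁ = 46°:
Δλ₁ = λ_C(1 - cos(46°))
Δλ₁ = 2.4263 × 0.3053
Δλ₁ = 0.7409 pm

After first scattering:
λ₁ = 47.6 + 0.7409 = 48.3409 pm

Second scattering at θ₂ = 151°:
Δλ₂ = λ_C(1 - cos(151°))
Δλ₂ = 2.4263 × 1.8746
Δλ₂ = 4.5484 pm

Final wavelength:
λ₂ = 48.3409 + 4.5484 = 52.8893 pm

Total shift: Δλ_total = 0.7409 + 4.5484 = 5.2893 pm

(Intermediate values are shown rounded; full precision is carried through to the final answer.)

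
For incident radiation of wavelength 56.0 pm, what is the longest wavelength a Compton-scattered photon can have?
60.8526 pm (at θ = 180°)

The Compton shift is Δλ = λ_C(1 − cos θ).

Since cos θ ranges from −1 to 1, the factor (1 − cos θ) ranges from 0 to 2; the maximum shift occurs at θ = 180° (backscattering):
Δλ_max = 2λ_C = 2 × 2.4263 pm = 4.8526 pm

Maximum scattered wavelength:
λ'_max = λ₀ + Δλ_max = 56.0 + 4.8526 = 60.8526 pm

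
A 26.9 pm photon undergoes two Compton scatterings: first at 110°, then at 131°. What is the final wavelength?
34.1743 pm

Apply Compton shift twice:

First scattering at θ₁ = 110°:
Δλ₁ = λ_C(1 - cos(110°))
Δλ₁ = 2.4263 × 1.3420
Δλ₁ = 3.2562 pm

After first scattering:
λ₁ = 26.9 + 3.2562 = 30.1562 pm

Second scattering at θ₂ = 131°:
Δλ₂ = λ_C(1 - cos(131°))
Δλ₂ = 2.4263 × 1.6561
Δλ₂ = 4.0181 pm

Final wavelength:
λ₂ = 30.1562 + 4.0181 = 34.1743 pm

Total shift: Δλ_total = 3.2562 + 4.0181 = 7.2743 pm

(Intermediate values are shown rounded; full precision is carried through to the final answer.)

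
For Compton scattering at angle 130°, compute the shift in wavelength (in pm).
3.9859 pm

Using the Compton scattering formula:
Δλ = λ_C(1 - cos θ)

where λ_C = h/(m_e·c) ≈ 2.4263 pm is the Compton wavelength of an electron.

For θ = 130°:
cos(130°) = -0.6428
1 - cos(130°) = 1.6428

Δλ = 2.4263 × 1.6428
Δλ = 3.9859 pm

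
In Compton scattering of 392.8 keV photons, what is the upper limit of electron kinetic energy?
237.9947 keV

Maximum energy transfer occurs at θ = 180° (backscattering).

Initial photon: E₀ = 392.8 keV → λ₀ = 3.1564 pm

Maximum Compton shift (at 180°):
Δλ_max = 2λ_C = 2 × 2.4263 = 4.8526 pm

Final wavelength:
λ' = 3.1564 + 4.8526 = 8.0090 pm

Minimum photon energy (maximum energy to electron):
E'_min = hc/λ' = 154.8053 keV

Maximum electron kinetic energy:
K_max = E₀ - E'_min = 392.8000 - 154.8053 = 237.9947 keV

(Intermediate values are shown rounded; full precision is carried through to the final answer.)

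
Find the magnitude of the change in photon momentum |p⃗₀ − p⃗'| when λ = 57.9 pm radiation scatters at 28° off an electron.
5.5239e-24 kg·m/s

Photon momentum magnitude is p = h/λ.

Initial momentum:
p₀ = h/λ = 6.6261e-34/5.7900e-11 = 1.1444e-23 kg·m/s

After scattering:
λ' = λ + Δλ = 57.9 + 0.2840 = 58.1840 pm
p' = h/λ' = 6.6261e-34/5.8184e-11 = 1.1388e-23 kg·m/s

Momentum is a vector; the scattered photon's direction makes angle θ = 28° with the incident direction. The magnitude of the vector change Δp⃗ = p⃗₀ − p⃗' is found from the law of cosines:
|Δp⃗|² = p₀² + p'² − 2p₀p'cos θ
|Δp⃗|² = (1.1444e-23)² + (1.1388e-23)² − 2·1.1444e-23·1.1388e-23·cos(28°)
|Δp⃗| = 5.5239e-24 kg·m/s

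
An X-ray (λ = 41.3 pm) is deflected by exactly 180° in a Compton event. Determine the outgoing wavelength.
46.1526 pm

Using the Compton formula: λ' = λ + λ_C(1 − cos θ)

For θ = 180°, cos θ = -1 (exact) = -1.0000, so:
1 − cos 180° = 1 − (-1) = 2.0000

Δλ = λ_C × 2.0000 = 2.4263 × 2.0000 = 4.8526 pm

λ' = 41.3 + 4.8526 = 46.1526 pm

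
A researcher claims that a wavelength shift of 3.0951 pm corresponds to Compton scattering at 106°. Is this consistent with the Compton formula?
Yes, consistent

Calculate the expected shift for θ = 106°:

Δλ_expected = λ_C(1 - cos(106°))
Δλ_expected = 2.4263 × (1 - cos(106°))
Δλ_expected = 2.4263 × 1.2756
Δλ_expected = 3.0951 pm

Given shift: 3.0951 pm
Expected shift: 3.0951 pm
Difference: 0.0000 pm

The values match. This is consistent with Compton scattering at the stated angle.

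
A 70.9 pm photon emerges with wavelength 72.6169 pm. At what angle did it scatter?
73.00°

First find the wavelength shift:
Δλ = λ' - λ = 72.6169 - 70.9 = 1.7169 pm

Using Δλ = λ_C(1 - cos θ), with λ_C = h/(m_e·c) ≈ 2.42631024 pm:
cos θ = 1 - Δλ/λ_C
cos θ = 1 - 1.7169/2.42631024
cos θ = 0.292382

θ = arccos(0.292382)
θ = 73.00°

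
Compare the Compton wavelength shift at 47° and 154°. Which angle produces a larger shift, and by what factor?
154° produces the larger shift by a factor of 5.971

Calculate both shifts using Δλ = λ_C(1 - cos θ):

For θ₁ = 47°:
Δλ₁ = 2.4263 × (1 - cos(47°))
Δλ₁ = 2.4263 × 0.3180
Δλ₁ = 0.7716 pm

For θ₂ = 154°:
Δλ₂ = 2.4263 × (1 - cos(154°))
Δλ₂ = 2.4263 × 1.8988
Δλ₂ = 4.6071 pm

The 154° angle produces the larger shift.
Ratio: 4.6071/0.7716 = 5.971

(Intermediate values are shown rounded; full precision is carried through to the final answer.)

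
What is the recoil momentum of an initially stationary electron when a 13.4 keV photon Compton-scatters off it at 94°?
1.0333e-23 kg·m/s

The electron is initially at rest, so by conservation of momentum:
p⃗_e = p⃗₀ − p⃗'  (incident photon momentum minus scattered photon momentum)

Photon momentum magnitudes (p = h/λ = E/c):
λ₀ = hc/E₀ = 92.5255 pm → p₀ = h/λ₀ = 7.1613e-24 kg·m/s
Δλ = λ_C(1 − cos 94°) = 2.5956 pm
λ' = 95.1211 pm → p' = h/λ' = 6.9659e-24 kg·m/s

The scattered photon makes angle θ = 94° with the incident direction, so by the law of cosines:
|p⃗_e|² = p₀² + p'² − 2p₀p'cos θ
|p⃗_e|² = (7.1613e-24)² + (6.9659e-24)² − 2·7.1613e-24·6.9659e-24·cos(94°)
|p⃗_e| = 1.0333e-23 kg·m/s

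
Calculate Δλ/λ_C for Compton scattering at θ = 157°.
1.9205 λ_C

The Compton shift formula is:
Δλ = λ_C(1 - cos θ)

Dividing both sides by λ_C:
Δλ/λ_C = 1 - cos θ

For θ = 157°:
Δλ/λ_C = 1 - cos(157°)
Δλ/λ_C = 1 - -0.9205
Δλ/λ_C = 1.9205

This means the shift is 1.9205 × λ_C = 4.6597 pm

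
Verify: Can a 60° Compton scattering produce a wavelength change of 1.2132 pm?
Yes, consistent

Calculate the expected shift for θ = 60°:

Δλ_expected = λ_C(1 - cos(60°))
Δλ_expected = 2.4263 × (1 - cos(60°))
Δλ_expected = 2.4263 × 0.5000
Δλ_expected = 1.2132 pm

Given shift: 1.2132 pm
Expected shift: 1.2132 pm
Difference: 0.0000 pm

The values match. This is consistent with Compton scattering at the stated angle.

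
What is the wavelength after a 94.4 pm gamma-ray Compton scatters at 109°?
97.6162 pm

Using the Compton scattering formula:
λ' = λ + Δλ = λ + λ_C(1 - cos θ)

Given:
- Initial wavelength λ = 94.4 pm
- Scattering angle θ = 109°
- Compton wavelength λ_C ≈ 2.4263 pm

Calculate the shift:
Δλ = 2.4263 × (1 - cos(109°))
Δλ = 2.4263 × 1.3256
Δλ = 3.2162 pm

Final wavelength:
λ' = 94.4 + 3.2162 = 97.6162 pm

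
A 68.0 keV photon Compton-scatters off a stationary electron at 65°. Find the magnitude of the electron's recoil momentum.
3.7722e-23 kg·m/s

The electron is initially at rest, so by conservation of momentum:
p⃗_e = p⃗₀ − p⃗'  (incident photon momentum minus scattered photon momentum)

Photon momentum magnitudes (p = h/λ = E/c):
λ₀ = hc/E₀ = 18.2330 pm → p₀ = h/λ₀ = 3.6341e-23 kg·m/s
Δλ = λ_C(1 − cos 65°) = 1.4009 pm
λ' = 19.6339 pm → p' = h/λ' = 3.3748e-23 kg·m/s

The scattered photon makes angle θ = 65° with the incident direction, so by the law of cosines:
|p⃗_e|² = p₀² + p'² − 2p₀p'cos θ
|p⃗_e|² = (3.6341e-23)² + (3.3748e-23)² − 2·3.6341e-23·3.3748e-23·cos(65°)
|p⃗_e| = 3.7722e-23 kg·m/s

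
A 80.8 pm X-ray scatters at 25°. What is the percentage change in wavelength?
0.2813%

Calculate the Compton shift:
Δλ = λ_C(1 - cos(25°))
Δλ = 2.4263 × (1 - cos(25°))
Δλ = 2.4263 × 0.0937
Δλ = 0.2273 pm

Percentage change:
(Δλ/λ₀) × 100 = (0.2273/80.8) × 100
= 0.2813%

(Intermediate values are shown rounded; full precision is carried through to the final answer.)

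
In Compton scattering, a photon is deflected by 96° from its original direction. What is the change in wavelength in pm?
2.6799 pm

Using the Compton scattering formula:
Δλ = λ_C(1 - cos θ)

where λ_C = h/(m_e·c) ≈ 2.4263 pm is the Compton wavelength of an electron.

For θ = 96°:
cos(96°) = -0.1045
1 - cos(96°) = 1.1045

Δλ = 2.4263 × 1.1045
Δλ = 2.6799 pm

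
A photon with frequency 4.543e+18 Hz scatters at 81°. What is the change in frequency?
1.367e+17 Hz (decrease)

Convert frequency to wavelength (c = 299792458 m/s):
λ₀ = c/f₀ = 299792458/4.543e+18 = 6.5989975e-11 m = 65.9900 pm

Calculate Compton shift:
Δλ = λ_C(1 - cos(81°)) = 2.0468 pm

Final wavelength:
λ' = λ₀ + Δλ = 65.9900 + 2.0468 = 68.0367 pm

Final frequency:
f' = c/λ' = 299792458/6.8036727e-11 = 4.4063327e+18 Hz

Frequency shift (decrease):
Δf = f₀ - f' = 4.543e+18 - 4.4063327e+18 = 1.367e+17 Hz

(Intermediate values are shown rounded; full precision is carried through to the final answer.)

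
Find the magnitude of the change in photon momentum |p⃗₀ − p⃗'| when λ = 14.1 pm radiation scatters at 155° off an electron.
8.0466e-23 kg·m/s

Photon momentum magnitude is p = h/λ.

Initial momentum:
p₀ = h/λ = 6.6261e-34/1.4100e-11 = 4.6993e-23 kg·m/s

After scattering:
λ' = λ + Δλ = 14.1 + 4.6253 = 18.7253 pm
p' = h/λ' = 6.6261e-34/1.8725e-11 = 3.5386e-23 kg·m/s

Momentum is a vector; the scattered photon's direction makes angle θ = 155° with the incident direction. The magnitude of the vector change Δp⃗ = p⃗₀ − p⃗' is found from the law of cosines:
|Δp⃗|² = p₀² + p'² − 2p₀p'cos θ
|Δp⃗|² = (4.6993e-23)² + (3.5386e-23)² − 2·4.6993e-23·3.5386e-23·cos(155°)
|Δp⃗| = 8.0466e-23 kg·m/s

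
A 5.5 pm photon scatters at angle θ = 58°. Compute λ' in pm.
6.6406 pm

Using the Compton scattering formula:
λ' = λ + Δλ = λ + λ_C(1 - cos θ)

Given:
- Initial wavelength λ = 5.5 pm
- Scattering angle θ = 58°
- Compton wavelength λ_C ≈ 2.4263 pm

Calculate the shift:
Δλ = 2.4263 × (1 - cos(58°))
Δλ = 2.4263 × 0.4701
Δλ = 1.1406 pm

Final wavelength:
λ' = 5.5 + 1.1406 = 6.6406 pm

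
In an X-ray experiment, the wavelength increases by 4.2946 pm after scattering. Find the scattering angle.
140.36°

From the Compton formula Δλ = λ_C(1 - cos θ), we can solve for θ:

cos θ = 1 - Δλ/λ_C

Given:
- Δλ = 4.2946 pm
- λ_C = h/(m_e·c) ≈ 2.42631024 pm

cos θ = 1 - 4.2946/2.42631024
cos θ = 1 - 1.770013
cos θ = -0.770013

θ = arccos(-0.770013)
θ = 140.36°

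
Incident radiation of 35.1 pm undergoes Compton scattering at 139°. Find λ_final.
39.3575 pm

Using the Compton scattering formula:
λ' = λ + Δλ = λ + λ_C(1 - cos θ)

Given:
- Initial wavelength λ = 35.1 pm
- Scattering angle θ = 139°
- Compton wavelength λ_C ≈ 2.4263 pm

Calculate the shift:
Δλ = 2.4263 × (1 - cos(139°))
Δλ = 2.4263 × 1.7547
Δλ = 4.2575 pm

Final wavelength:
λ' = 35.1 + 4.2575 = 39.3575 pm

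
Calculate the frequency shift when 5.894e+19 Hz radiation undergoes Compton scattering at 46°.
7.493e+18 Hz (decrease)

Convert frequency to wavelength (c = 299792458 m/s):
λ₀ = c/f₀ = 299792458/5.894e+19 = 5.0864007e-12 m = 5.0864 pm

Calculate Compton shift:
Δλ = λ_C(1 - cos(46°)) = 0.7409 pm

Final wavelength:
λ' = λ₀ + Δλ = 5.0864 + 0.7409 = 5.8273 pm

Final frequency:
f' = c/λ' = 299792458/5.8272542e-12 = 5.1446607e+19 Hz

Frequency shift (decrease):
Δf = f₀ - f' = 5.894e+19 - 5.1446607e+19 = 7.493e+18 Hz

(Intermediate values are shown rounded; full precision is carried through to the final answer.)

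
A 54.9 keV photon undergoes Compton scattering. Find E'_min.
45.1899 keV (at θ = 180°)

The scattered photon has minimum energy when its wavelength is maximum, i.e., when the Compton shift Δλ = λ_C(1 − cos θ) is maximum. This occurs at θ = 180° (backscattering), giving Δλ_max = 2λ_C = 4.8526 pm.

Initial wavelength: λ₀ = hc/E₀ = 22.5836 pm
Maximum final wavelength: λ'_max = λ₀ + 2λ_C = 22.5836 + 4.8526 = 27.4363 pm
Minimum final energy: E'_min = hc/λ'_max = 45.1899 keV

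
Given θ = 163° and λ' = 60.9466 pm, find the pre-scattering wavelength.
56.2000 pm

From λ' = λ + Δλ, we have λ = λ' - Δλ

First calculate the Compton shift:
Δλ = λ_C(1 - cos θ)
Δλ = 2.4263 × (1 - cos(163°))
Δλ = 2.4263 × 1.9563
Δλ = 4.7466 pm

Initial wavelength:
λ = λ' - Δλ
λ = 60.9466 - 4.7466
λ = 56.2000 pm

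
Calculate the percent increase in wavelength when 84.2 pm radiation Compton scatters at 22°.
0.2098%

Calculate the Compton shift:
Δλ = λ_C(1 - cos(22°))
Δλ = 2.4263 × (1 - cos(22°))
Δλ = 2.4263 × 0.0728
Δλ = 0.1767 pm

Percentage change:
(Δλ/λ₀) × 100 = (0.1767/84.2) × 100
= 0.2098%

(Intermediate values are shown rounded; full precision is carried through to the final answer.)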